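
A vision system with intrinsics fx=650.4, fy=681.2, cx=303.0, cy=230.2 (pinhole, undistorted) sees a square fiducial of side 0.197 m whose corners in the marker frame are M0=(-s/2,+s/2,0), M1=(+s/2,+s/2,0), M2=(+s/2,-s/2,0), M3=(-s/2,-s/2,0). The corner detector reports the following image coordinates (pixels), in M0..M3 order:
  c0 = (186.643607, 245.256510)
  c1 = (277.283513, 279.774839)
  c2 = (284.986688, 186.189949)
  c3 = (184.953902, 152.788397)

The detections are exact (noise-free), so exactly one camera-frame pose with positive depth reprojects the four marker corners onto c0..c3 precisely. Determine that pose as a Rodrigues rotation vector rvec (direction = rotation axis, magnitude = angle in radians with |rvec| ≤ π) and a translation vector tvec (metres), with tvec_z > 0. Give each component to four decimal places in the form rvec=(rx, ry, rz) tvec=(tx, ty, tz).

rvec=(0.5962, 0.3802, 0.2165) tvec=(-0.1287, -0.0214, 1.1830)

Intrinsics K: fx=650.4, fy=681.2, cx=303.0, cy=230.2
Marker side s = 0.197 m; corners in marker frame (Z=0):
  M0 = (-0.0985, +0.0985, 0)
  M1 = (+0.0985, +0.0985, 0)
  M2 = (+0.0985, -0.0985, 0)
  M3 = (-0.0985, -0.0985, 0)
Detected image corners:
  c0 = (186.643607, 245.256510) px
  c1 = (277.283513, 279.774839) px
  c2 = (284.986688, 186.189949) px
  c3 = (184.953902, 152.788397) px
Planar DLT: solve 8×8 A·h = b for H (H[2,2]=1):
  H  [+426.57966 +100.29153 +232.26365]
  H  [+120.52276 +578.53563 +217.85632]
  H  [-0.24074 +0.49253 +1.00000]
B = K⁻¹H; ‖b₁‖=0.845297, ‖b₂‖=0.845297; λ = 2/(‖b₁‖+‖b₂‖) = 1.183016, sign → tz>0 ⇒ λ=+1.183016
r₁ = λ·B[:,0] = (+0.90859,+0.30555,-0.28480); r₂ = λ·B[:,1] = (-0.08902,+0.80782,+0.58267)
r₃ = r₁×r₂ = (+0.40810,-0.50405,+0.76118); SVD([r₁ r₂ r₃]) → R = UVᵀ:
  R  [+0.90859 -0.08902 +0.40810]
  R  [+0.30555 +0.80782 -0.50405]
  R  [-0.28480 +0.58267 +0.76118]
t = (-0.12866, -0.02144, +1.18302) m
tr R = 2.477582; θ = arccos((tr R − 1)/2) = 0.739522 rad = 42.371°
axis k = ((R−Rᵀ)₃₂, (R−Rᵀ)₁₃, (R−Rᵀ)₂₁) / (2 sinθ) = (+0.806248, +0.514069, +0.292740)
rvec = θ·k = (+0.596238, +0.380165, +0.216488)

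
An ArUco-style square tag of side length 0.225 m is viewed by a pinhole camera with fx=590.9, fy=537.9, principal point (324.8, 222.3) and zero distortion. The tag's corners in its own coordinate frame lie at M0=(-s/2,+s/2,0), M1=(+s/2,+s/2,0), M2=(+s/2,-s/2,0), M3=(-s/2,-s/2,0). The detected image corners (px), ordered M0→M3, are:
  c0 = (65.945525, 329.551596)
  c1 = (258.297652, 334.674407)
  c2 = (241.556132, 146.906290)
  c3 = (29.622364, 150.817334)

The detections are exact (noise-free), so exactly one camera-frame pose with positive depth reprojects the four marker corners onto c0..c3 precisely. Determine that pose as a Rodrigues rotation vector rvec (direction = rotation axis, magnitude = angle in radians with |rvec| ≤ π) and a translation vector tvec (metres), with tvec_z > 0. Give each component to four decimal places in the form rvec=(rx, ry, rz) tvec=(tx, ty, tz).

Intrinsics K: fx=590.9, fy=537.9, cx=324.8, cy=222.3
Marker side s = 0.225 m; corners in marker frame (Z=0):
  M0 = (-0.1125, +0.1125, 0)
  M1 = (+0.1125, +0.1125, 0)
  M2 = (+0.1125, -0.1125, 0)
  M3 = (-0.1125, -0.1125, 0)
Detected image corners:
  c0 = (65.945525, 329.551596) px
  c1 = (258.297652, 334.674407) px
  c2 = (241.556132, 146.906290) px
  c3 = (29.622364, 150.817334) px
Planar DLT: solve 8×8 A·h = b for H (H[2,2]=1):
  H  [+863.32323 +187.39942 +147.03262]
  H  [-49.32575 +924.45352 +245.21628]
  H  [-0.22062 +0.45949 +1.00000]
B = K⁻¹H; ‖b₁‖=1.597606, ‖b₂‖=1.597606; λ = 2/(‖b₁‖+‖b₂‖) = 0.625937, sign → tz>0 ⇒ λ=+0.625937
r₁ = λ·B[:,0] = (+0.99042,-0.00033,-0.13809); r₂ = λ·B[:,1] = (+0.04042,+0.95689,+0.28761)
r₃ = r₁×r₂ = (+0.13205,-0.29044,+0.94774); SVD([r₁ r₂ r₃]) → R = UVᵀ:
  R  [+0.99042 +0.04042 +0.13205]
  R  [-0.00033 +0.95689 -0.29044]
  R  [-0.13809 +0.28761 +0.94774]
t = (-0.18831, +0.02667, +0.62594) m
tr R = 2.895051; θ = arccos((tr R − 1)/2) = 0.325391 rad = 18.644°
axis k = ((R−Rᵀ)₃₂, (R−Rᵀ)₁₃, (R−Rᵀ)₂₁) / (2 sinθ) = (+0.904111, +0.422518, -0.063731)
rvec = θ·k = (+0.294190, +0.137484, -0.020737)

rvec=(0.2942, 0.1375, -0.0207) tvec=(-0.1883, 0.0267, 0.6259)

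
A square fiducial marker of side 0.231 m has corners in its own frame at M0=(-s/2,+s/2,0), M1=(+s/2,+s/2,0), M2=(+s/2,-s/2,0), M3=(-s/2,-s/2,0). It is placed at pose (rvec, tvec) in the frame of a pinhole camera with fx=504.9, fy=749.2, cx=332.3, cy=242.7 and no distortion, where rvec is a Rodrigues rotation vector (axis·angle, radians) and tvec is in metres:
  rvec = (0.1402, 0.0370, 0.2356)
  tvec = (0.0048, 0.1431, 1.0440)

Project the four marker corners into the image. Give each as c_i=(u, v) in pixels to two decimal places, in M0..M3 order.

c0=(268.64, 402.80) c1=(375.47, 441.97) c2=(403.02, 285.87) c3=(292.65, 246.16)

Intrinsics K: fx=504.9, fy=749.2, cx=332.3, cy=242.7
Marker side s = 0.231 m; corners in marker frame (Z=0):
  M0 = (-0.1155, +0.1155, 0)
  M1 = (+0.1155, +0.1155, 0)
  M2 = (+0.1155, -0.1155, 0)
  M3 = (-0.1155, -0.1155, 0)
rvec = (0.1402, 0.0370, 0.2356), |rvec| = θ = 0.27664 rad = 15.851°
Rodrigues: sinθ=0.27313, 1−cosθ=0.03802; R = I + sinθ·[k]× + (1−cosθ)·[k]×²:
    [+0.97174 -0.23003 +0.05294]
    [+0.23518 +0.96266 -0.13409]
    [-0.02012 +0.14275 +0.98955]
t = (0.0048, 0.1431, 1.0440) m
M0: Pc = R·M0+t = (-0.13400, +0.22712, +1.06281); u = 504.9·(-0.13400)/1.06281 + 332.3 = 268.6396, v = 749.2·(+0.22712)/1.06281 + 242.7 = 402.8044
M1: Pc = R·M1+t = (+0.09047, +0.28145, +1.05816); u = 504.9·(+0.09047)/1.05816 + 332.3 = 375.4665, v = 749.2·(+0.28145)/1.05816 + 242.7 = 441.9724
M2: Pc = R·M2+t = (+0.14360, +0.05908, +1.02519); u = 504.9·(+0.14360)/1.02519 + 332.3 = 403.0245, v = 749.2·(+0.05908)/1.02519 + 242.7 = 285.8728
M3: Pc = R·M3+t = (-0.08087, +0.00475, +1.02984); u = 504.9·(-0.08087)/1.02984 + 332.3 = 292.6527, v = 749.2·(+0.00475)/1.02984 + 242.7 = 246.1551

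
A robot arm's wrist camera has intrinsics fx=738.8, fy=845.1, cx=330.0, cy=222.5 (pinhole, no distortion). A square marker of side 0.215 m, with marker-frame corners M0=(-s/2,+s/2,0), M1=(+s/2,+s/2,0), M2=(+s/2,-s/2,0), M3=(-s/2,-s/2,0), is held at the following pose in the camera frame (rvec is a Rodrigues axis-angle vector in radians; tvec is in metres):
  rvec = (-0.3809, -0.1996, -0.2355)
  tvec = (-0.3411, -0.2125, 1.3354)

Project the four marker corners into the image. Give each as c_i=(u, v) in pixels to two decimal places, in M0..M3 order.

c0=(89.04, 159.27) c1=(212.64, 135.77) c2=(188.89, 23.11) c3=(71.16, 41.09)

Intrinsics K: fx=738.8, fy=845.1, cx=330.0, cy=222.5
Marker side s = 0.215 m; corners in marker frame (Z=0):
  M0 = (-0.1075, +0.1075, 0)
  M1 = (+0.1075, +0.1075, 0)
  M2 = (+0.1075, -0.1075, 0)
  M3 = (-0.1075, -0.1075, 0)
rvec = (-0.3809, -0.1996, -0.2355), |rvec| = θ = 0.49029 rad = 28.092°
Rodrigues: sinθ=0.47088, 1−cosθ=0.11780; R = I + sinθ·[k]× + (1−cosθ)·[k]×²:
    [+0.95330 +0.26344 -0.14774]
    [-0.18892 +0.90172 +0.38886]
    [+0.23566 -0.34279 +0.90937]
t = (-0.3411, -0.2125, 1.3354) m
M0: Pc = R·M0+t = (-0.41526, -0.09526, +1.27322); u = 738.8·(-0.41526)/1.27322 + 330.0 = 89.0402, v = 845.1·(-0.09526)/1.27322 + 222.5 = 159.2735
M1: Pc = R·M1+t = (-0.21030, -0.13587, +1.32388); u = 738.8·(-0.21030)/1.32388 + 330.0 = 212.6403, v = 845.1·(-0.13587)/1.32388 + 222.5 = 135.7650
M2: Pc = R·M2+t = (-0.26694, -0.32974, +1.39758); u = 738.8·(-0.26694)/1.39758 + 330.0 = 188.8883, v = 845.1·(-0.32974)/1.39758 + 222.5 = 23.1083
M3: Pc = R·M3+t = (-0.47190, -0.28913, +1.34692); u = 738.8·(-0.47190)/1.34692 + 330.0 = 71.1578, v = 845.1·(-0.28913)/1.34692 + 222.5 = 41.0927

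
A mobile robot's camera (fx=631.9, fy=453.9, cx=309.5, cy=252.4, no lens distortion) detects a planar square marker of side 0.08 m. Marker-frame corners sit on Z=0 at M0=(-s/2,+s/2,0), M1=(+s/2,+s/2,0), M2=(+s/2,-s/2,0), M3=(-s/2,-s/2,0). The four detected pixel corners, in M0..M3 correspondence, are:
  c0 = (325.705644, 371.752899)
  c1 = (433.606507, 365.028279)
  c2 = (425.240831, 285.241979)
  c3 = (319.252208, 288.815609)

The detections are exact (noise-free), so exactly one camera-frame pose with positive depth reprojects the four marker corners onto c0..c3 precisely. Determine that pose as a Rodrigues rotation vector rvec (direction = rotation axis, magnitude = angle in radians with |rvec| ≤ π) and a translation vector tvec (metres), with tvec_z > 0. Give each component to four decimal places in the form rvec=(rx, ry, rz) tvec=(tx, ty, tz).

rvec=(-0.1211, -0.2108, -0.0419) tvec=(0.0482, 0.0744, 0.4514)

Intrinsics K: fx=631.9, fy=453.9, cx=309.5, cy=252.4
Marker side s = 0.08 m; corners in marker frame (Z=0):
  M0 = (-0.0400, +0.0400, 0)
  M1 = (+0.0400, +0.0400, 0)
  M2 = (+0.0400, -0.0400, 0)
  M3 = (-0.0400, -0.0400, 0)
Detected image corners:
  c0 = (325.705644, 371.752899) px
  c1 = (433.606507, 365.028279) px
  c2 = (425.240831, 285.241979) px
  c3 = (319.252208, 288.815609) px
Planar DLT: solve 8×8 A·h = b for H (H[2,2]=1):
  H  [+1512.59638 -3.37267 +376.91417]
  H  [+89.17450 +932.78433 +327.24505]
  H  [+0.46790 -0.25593 +1.00000]
B = K⁻¹H; ‖b₁‖=2.215463, ‖b₂‖=2.215463; λ = 2/(‖b₁‖+‖b₂‖) = 0.451373, sign → tz>0 ⇒ λ=+0.451373
r₁ = λ·B[:,0] = (+0.97702,-0.02876,+0.21120); r₂ = λ·B[:,1] = (+0.05417,+0.99183,-0.11552)
r₃ = r₁×r₂ = (-0.20615,+0.12430,+0.97059); SVD([r₁ r₂ r₃]) → R = UVᵀ:
  R  [+0.97702 +0.05417 -0.20615]
  R  [-0.02876 +0.99183 +0.12430]
  R  [+0.21120 -0.11552 +0.97059]
t = (+0.04815, +0.07443, +0.45137) m
tr R = 2.939440; θ = arccos((tr R − 1)/2) = 0.246716 rad = 14.136°
axis k = ((R−Rᵀ)₃₂, (R−Rᵀ)₁₃, (R−Rᵀ)₂₁) / (2 sinθ) = (-0.490996, -0.854455, -0.169794)
rvec = θ·k = (-0.121136, -0.210807, -0.041891)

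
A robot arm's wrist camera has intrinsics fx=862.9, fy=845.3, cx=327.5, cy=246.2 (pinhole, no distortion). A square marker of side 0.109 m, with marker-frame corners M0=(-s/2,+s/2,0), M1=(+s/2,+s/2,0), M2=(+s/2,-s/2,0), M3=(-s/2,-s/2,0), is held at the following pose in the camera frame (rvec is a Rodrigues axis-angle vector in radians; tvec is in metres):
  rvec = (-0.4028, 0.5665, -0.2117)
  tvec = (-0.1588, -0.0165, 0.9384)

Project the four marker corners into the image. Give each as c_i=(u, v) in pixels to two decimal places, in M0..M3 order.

c0=(144.91, 290.30) c1=(221.49, 261.51) c2=(218.27, 172.02) c3=(145.45, 204.17)

Intrinsics K: fx=862.9, fy=845.3, cx=327.5, cy=246.2
Marker side s = 0.109 m; corners in marker frame (Z=0):
  M0 = (-0.0545, +0.0545, 0)
  M1 = (+0.0545, +0.0545, 0)
  M2 = (+0.0545, -0.0545, 0)
  M3 = (-0.0545, -0.0545, 0)
rvec = (-0.4028, 0.5665, -0.2117), |rvec| = θ = 0.72663 rad = 41.633°
Rodrigues: sinθ=0.66435, 1−cosθ=0.25258; R = I + sinθ·[k]× + (1−cosθ)·[k]×²:
    [+0.82504 +0.08440 +0.55874]
    [-0.30272 +0.90094 +0.31091]
    [-0.47716 -0.42565 +0.76886]
t = (-0.1588, -0.0165, 0.9384) m
M0: Pc = R·M0+t = (-0.19916, +0.04910, +0.94121); u = 862.9·(-0.19916)/0.94121 + 327.5 = 144.9053, v = 845.3·(+0.04910)/0.94121 + 246.2 = 290.2964
M1: Pc = R·M1+t = (-0.10924, +0.01610, +0.88920); u = 862.9·(-0.10924)/0.88920 + 327.5 = 221.4946, v = 845.3·(+0.01610)/0.88920 + 246.2 = 261.5084
M2: Pc = R·M2+t = (-0.11844, -0.08210, +0.93559); u = 862.9·(-0.11844)/0.93559 + 327.5 = 218.2670, v = 845.3·(-0.08210)/0.93559 + 246.2 = 172.0238
M3: Pc = R·M3+t = (-0.20836, -0.04910, +0.98760); u = 862.9·(-0.20836)/0.98760 + 327.5 = 145.4457, v = 845.3·(-0.04910)/0.98760 + 246.2 = 204.1719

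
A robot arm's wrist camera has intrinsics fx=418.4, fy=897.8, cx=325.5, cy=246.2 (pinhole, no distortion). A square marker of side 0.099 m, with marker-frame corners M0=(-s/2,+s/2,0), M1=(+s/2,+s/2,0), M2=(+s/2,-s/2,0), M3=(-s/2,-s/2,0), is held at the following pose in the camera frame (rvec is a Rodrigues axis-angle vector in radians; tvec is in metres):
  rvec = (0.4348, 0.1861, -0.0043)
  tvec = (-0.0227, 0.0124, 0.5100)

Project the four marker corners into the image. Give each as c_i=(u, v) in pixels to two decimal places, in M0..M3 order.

Intrinsics K: fx=418.4, fy=897.8, cx=325.5, cy=246.2
Marker side s = 0.099 m; corners in marker frame (Z=0):
  M0 = (-0.0495, +0.0495, 0)
  M1 = (+0.0495, +0.0495, 0)
  M2 = (+0.0495, -0.0495, 0)
  M3 = (-0.0495, -0.0495, 0)
rvec = (0.4348, 0.1861, -0.0043), |rvec| = θ = 0.47297 rad = 27.099°
Rodrigues: sinθ=0.45553, 1−cosθ=0.10978; R = I + sinθ·[k]× + (1−cosθ)·[k]×²:
    [+0.98299 +0.04385 +0.17832]
    [+0.03557 +0.90721 -0.41916]
    [-0.18016 +0.41838 +0.89023]
t = (-0.0227, 0.0124, 0.5100) m
M0: Pc = R·M0+t = (-0.06919, +0.05555, +0.53963); u = 418.4·(-0.06919)/0.53963 + 325.5 = 271.8554, v = 897.8·(+0.05555)/0.53963 + 246.2 = 338.6150
M1: Pc = R·M1+t = (+0.02813, +0.05907, +0.52179); u = 418.4·(+0.02813)/0.52179 + 325.5 = 348.0552, v = 897.8·(+0.05907)/0.52179 + 246.2 = 347.8325
M2: Pc = R·M2+t = (+0.02379, -0.03075, +0.48037); u = 418.4·(+0.02379)/0.48037 + 325.5 = 346.2188, v = 897.8·(-0.03075)/0.48037 + 246.2 = 188.7359
M3: Pc = R·M3+t = (-0.07353, -0.03427, +0.49821); u = 418.4·(-0.07353)/0.49821 + 325.5 = 263.7497, v = 897.8·(-0.03427)/0.49821 + 246.2 = 184.4475

c0=(271.86, 338.61) c1=(348.06, 347.83) c2=(346.22, 188.74) c3=(263.75, 184.45)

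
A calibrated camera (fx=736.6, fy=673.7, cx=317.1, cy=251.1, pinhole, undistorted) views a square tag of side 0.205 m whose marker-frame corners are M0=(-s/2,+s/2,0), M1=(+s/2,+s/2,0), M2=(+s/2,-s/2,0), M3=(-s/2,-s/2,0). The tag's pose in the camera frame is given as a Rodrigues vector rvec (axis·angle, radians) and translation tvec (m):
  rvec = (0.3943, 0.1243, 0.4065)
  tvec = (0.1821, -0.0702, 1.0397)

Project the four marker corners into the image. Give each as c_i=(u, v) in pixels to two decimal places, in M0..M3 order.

c0=(352.20, 235.26) c1=(480.43, 287.49) c2=(548.48, 173.29) c3=(409.29, 117.76)

Intrinsics K: fx=736.6, fy=673.7, cx=317.1, cy=251.1
Marker side s = 0.205 m; corners in marker frame (Z=0):
  M0 = (-0.1025, +0.1025, 0)
  M1 = (+0.1025, +0.1025, 0)
  M2 = (+0.1025, -0.1025, 0)
  M3 = (-0.1025, -0.1025, 0)
rvec = (0.3943, 0.1243, 0.4065), |rvec| = θ = 0.57980 rad = 33.220°
Rodrigues: sinθ=0.54785, 1−cosθ=0.16343; R = I + sinθ·[k]× + (1−cosθ)·[k]×²:
    [+0.91216 -0.36028 +0.19537]
    [+0.40793 +0.84408 -0.34801]
    [-0.03953 +0.39714 +0.91691]
t = (0.1821, -0.0702, 1.0397) m
M0: Pc = R·M0+t = (+0.05168, -0.02549, +1.08446); u = 736.6·(+0.05168)/1.08446 + 317.1 = 352.1997, v = 673.7·(-0.02549)/1.08446 + 251.1 = 235.2621
M1: Pc = R·M1+t = (+0.23867, +0.05813, +1.07636); u = 736.6·(+0.23867)/1.07636 + 317.1 = 480.4314, v = 673.7·(+0.05813)/1.07636 + 251.1 = 287.4851
M2: Pc = R·M2+t = (+0.31252, -0.11491, +0.99494); u = 736.6·(+0.31252)/0.99494 + 317.1 = 548.4760, v = 673.7·(-0.11491)/0.99494 + 251.1 = 173.2944
M3: Pc = R·M3+t = (+0.12553, -0.19853, +1.00304); u = 736.6·(+0.12553)/1.00304 + 317.1 = 409.2865, v = 673.7·(-0.19853)/1.00304 + 251.1 = 117.7552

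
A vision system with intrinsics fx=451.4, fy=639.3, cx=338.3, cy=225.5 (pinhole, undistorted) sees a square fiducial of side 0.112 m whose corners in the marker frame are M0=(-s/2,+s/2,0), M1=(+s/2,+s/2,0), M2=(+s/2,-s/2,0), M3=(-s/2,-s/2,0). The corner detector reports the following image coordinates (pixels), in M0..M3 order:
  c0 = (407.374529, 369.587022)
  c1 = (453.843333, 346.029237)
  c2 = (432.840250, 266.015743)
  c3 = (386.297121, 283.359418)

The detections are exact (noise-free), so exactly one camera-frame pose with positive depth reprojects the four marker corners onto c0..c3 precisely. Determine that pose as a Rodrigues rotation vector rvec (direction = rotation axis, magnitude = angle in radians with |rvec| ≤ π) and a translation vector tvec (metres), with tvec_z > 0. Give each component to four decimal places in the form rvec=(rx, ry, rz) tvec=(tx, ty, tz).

Intrinsics K: fx=451.4, fy=639.3, cx=338.3, cy=225.5
Marker side s = 0.112 m; corners in marker frame (Z=0):
  M0 = (-0.0560, +0.0560, 0)
  M1 = (+0.0560, +0.0560, 0)
  M2 = (+0.0560, -0.0560, 0)
  M3 = (-0.0560, -0.0560, 0)
Detected image corners:
  c0 = (407.374529, 369.587022) px
  c1 = (453.843333, 346.029237) px
  c2 = (432.840250, 266.015743) px
  c3 = (386.297121, 283.359418) px
Planar DLT: solve 8×8 A·h = b for H (H[2,2]=1):
  H  [+668.88721 +79.08589 +420.72253]
  H  [+8.75756 +659.33224 +315.29954]
  H  [+0.60380 -0.25890 +1.00000]
B = K⁻¹H; ‖b₁‖=1.209845, ‖b₂‖=1.209845; λ = 2/(‖b₁‖+‖b₂‖) = 0.826552, sign → tz>0 ⇒ λ=+0.826552
r₁ = λ·B[:,0] = (+0.85076,-0.16472,+0.49907); r₂ = λ·B[:,1] = (+0.30519,+0.92793,-0.21400)
r₃ = r₁×r₂ = (-0.42786,+0.33437,+0.83972); SVD([r₁ r₂ r₃]) → R = UVᵀ:
  R  [+0.85076 +0.30519 -0.42786]
  R  [-0.16472 +0.92793 +0.33437]
  R  [+0.49907 -0.21400 +0.83972]
t = (+0.15092, +0.11610, +0.82655) m
tr R = 2.618416; θ = arccos((tr R − 1)/2) = 0.627993 rad = 35.981°
axis k = ((R−Rᵀ)₃₂, (R−Rᵀ)₁₃, (R−Rᵀ)₂₁) / (2 sinθ) = (-0.466681, -0.788850, -0.399906)
rvec = θ·k = (-0.293072, -0.495393, -0.251138)

rvec=(-0.2931, -0.4954, -0.2511) tvec=(0.1509, 0.1161, 0.8266)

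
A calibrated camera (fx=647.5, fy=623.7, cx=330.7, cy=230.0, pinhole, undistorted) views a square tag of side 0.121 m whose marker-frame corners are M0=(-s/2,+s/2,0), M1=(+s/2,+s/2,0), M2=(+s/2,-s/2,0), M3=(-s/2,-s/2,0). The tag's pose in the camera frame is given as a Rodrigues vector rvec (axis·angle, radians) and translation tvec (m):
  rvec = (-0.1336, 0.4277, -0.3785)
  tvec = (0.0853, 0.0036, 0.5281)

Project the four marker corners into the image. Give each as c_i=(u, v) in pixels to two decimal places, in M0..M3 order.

c0=(395.99, 325.70) c1=(535.86, 275.66) c2=(476.18, 139.07) c3=(347.32, 198.03)

Intrinsics K: fx=647.5, fy=623.7, cx=330.7, cy=230.0
Marker side s = 0.121 m; corners in marker frame (Z=0):
  M0 = (-0.0605, +0.0605, 0)
  M1 = (+0.0605, +0.0605, 0)
  M2 = (+0.0605, -0.0605, 0)
  M3 = (-0.0605, -0.0605, 0)
rvec = (-0.1336, 0.4277, -0.3785), |rvec| = θ = 0.58655 rad = 33.607°
Rodrigues: sinθ=0.55349, 1−cosθ=0.16714; R = I + sinθ·[k]× + (1−cosθ)·[k]×²:
    [+0.84153 +0.32941 +0.42816]
    [-0.38493 +0.92173 +0.04742]
    [-0.37903 -0.20472 +0.90246]
t = (0.0853, 0.0036, 0.5281) m
M0: Pc = R·M0+t = (+0.05432, +0.08265, +0.53865); u = 647.5·(+0.05432)/0.53865 + 330.7 = 395.9935, v = 623.7·(+0.08265)/0.53865 + 230.0 = 325.7038
M1: Pc = R·M1+t = (+0.15614, +0.03608, +0.49278); u = 647.5·(+0.15614)/0.49278 + 330.7 = 535.8645, v = 623.7·(+0.03608)/0.49278 + 230.0 = 275.6607
M2: Pc = R·M2+t = (+0.11628, -0.07545, +0.51755); u = 647.5·(+0.11628)/0.51755 + 330.7 = 476.1793, v = 623.7·(-0.07545)/0.51755 + 230.0 = 139.0727
M3: Pc = R·M3+t = (+0.01446, -0.02888, +0.56342); u = 647.5·(+0.01446)/0.56342 + 330.7 = 347.3162, v = 623.7·(-0.02888)/0.56342 + 230.0 = 198.0339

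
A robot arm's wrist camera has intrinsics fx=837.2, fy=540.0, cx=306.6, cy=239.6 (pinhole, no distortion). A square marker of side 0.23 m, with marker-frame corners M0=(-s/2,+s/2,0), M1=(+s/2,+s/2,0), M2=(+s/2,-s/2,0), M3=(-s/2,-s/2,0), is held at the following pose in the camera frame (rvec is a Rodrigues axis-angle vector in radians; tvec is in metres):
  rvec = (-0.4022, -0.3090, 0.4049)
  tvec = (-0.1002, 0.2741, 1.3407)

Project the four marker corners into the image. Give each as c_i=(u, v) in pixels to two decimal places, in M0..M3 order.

c0=(149.78, 376.35) c1=(283.63, 412.63) c2=(328.41, 326.41) c3=(205.93, 289.75)

Intrinsics K: fx=837.2, fy=540.0, cx=306.6, cy=239.6
Marker side s = 0.23 m; corners in marker frame (Z=0):
  M0 = (-0.1150, +0.1150, 0)
  M1 = (+0.1150, +0.1150, 0)
  M2 = (+0.1150, -0.1150, 0)
  M3 = (-0.1150, -0.1150, 0)
rvec = (-0.4022, -0.3090, 0.4049), |rvec| = θ = 0.64899 rad = 37.184°
Rodrigues: sinθ=0.60438, 1−cosθ=0.20331; R = I + sinθ·[k]× + (1−cosθ)·[k]×²:
    [+0.87478 -0.31708 -0.36637]
    [+0.43706 +0.84278 +0.31416]
    [+0.20915 -0.43495 +0.87583]
t = (-0.1002, 0.2741, 1.3407) m
M0: Pc = R·M0+t = (-0.23726, +0.32076, +1.26663); u = 837.2·(-0.23726)/1.26663 + 306.6 = 149.7765, v = 540.0·(+0.32076)/1.26663 + 239.6 = 376.3484
M1: Pc = R·M1+t = (-0.03606, +0.42128, +1.31473); u = 837.2·(-0.03606)/1.31473 + 306.6 = 283.6345, v = 540.0·(+0.42128)/1.31473 + 239.6 = 412.6328
M2: Pc = R·M2+t = (+0.03686, +0.22744, +1.41477); u = 837.2·(+0.03686)/1.41477 + 306.6 = 328.4142, v = 540.0·(+0.22744)/1.41477 + 239.6 = 326.4116
M3: Pc = R·M3+t = (-0.16434, +0.12692, +1.36667); u = 837.2·(-0.16434)/1.36667 + 306.6 = 205.9307, v = 540.0·(+0.12692)/1.36667 + 239.6 = 289.7482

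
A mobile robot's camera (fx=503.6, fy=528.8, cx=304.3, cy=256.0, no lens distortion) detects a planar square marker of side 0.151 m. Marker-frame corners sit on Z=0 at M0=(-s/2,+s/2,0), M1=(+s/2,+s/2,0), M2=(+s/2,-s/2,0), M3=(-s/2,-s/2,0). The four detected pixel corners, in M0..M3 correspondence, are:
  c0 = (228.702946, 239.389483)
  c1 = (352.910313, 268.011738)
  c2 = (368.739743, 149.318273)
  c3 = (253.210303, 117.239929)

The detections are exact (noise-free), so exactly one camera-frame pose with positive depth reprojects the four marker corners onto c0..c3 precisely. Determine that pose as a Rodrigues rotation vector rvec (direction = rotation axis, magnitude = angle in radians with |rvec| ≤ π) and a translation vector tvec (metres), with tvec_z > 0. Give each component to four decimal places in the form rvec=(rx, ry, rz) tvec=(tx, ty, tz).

Intrinsics K: fx=503.6, fy=528.8, cx=304.3, cy=256.0
Marker side s = 0.151 m; corners in marker frame (Z=0):
  M0 = (-0.0755, +0.0755, 0)
  M1 = (+0.0755, +0.0755, 0)
  M2 = (+0.0755, -0.0755, 0)
  M3 = (-0.0755, -0.0755, 0)
Detected image corners:
  c0 = (228.702946, 239.389483) px
  c1 = (352.910313, 268.011738) px
  c2 = (368.739743, 149.318273) px
  c3 = (253.210303, 117.239929) px
Planar DLT: solve 8×8 A·h = b for H (H[2,2]=1):
  H  [+882.64088 -262.07815 +302.56725]
  H  [+259.07522 +714.17875 +191.88020]
  H  [+0.29825 -0.42926 +1.00000]
B = K⁻¹H; ‖b₁‖=1.637355, ‖b₂‖=1.637355; λ = 2/(‖b₁‖+‖b₂‖) = 0.610741, sign → tz>0 ⇒ λ=+0.610741
r₁ = λ·B[:,0] = (+0.96036,+0.21104,+0.18216); r₂ = λ·B[:,1] = (-0.15942,+0.95176,-0.26217)
r₃ = r₁×r₂ = (-0.22870,+0.22273,+0.94768); SVD([r₁ r₂ r₃]) → R = UVᵀ:
  R  [+0.96036 -0.15942 -0.22870]
  R  [+0.21104 +0.95176 +0.22273]
  R  [+0.18216 -0.26217 +0.94768]
t = (-0.00210, -0.07406, +0.61074) m
tr R = 2.859795; θ = arccos((tr R − 1)/2) = 0.376663 rad = 21.581°
axis k = ((R−Rᵀ)₃₂, (R−Rᵀ)₁₃, (R−Rᵀ)₂₁) / (2 sinθ) = (-0.659152, -0.558496, +0.503588)
rvec = θ·k = (-0.248278, -0.210365, +0.189683)

rvec=(-0.2483, -0.2104, 0.1897) tvec=(-0.0021, -0.0741, 0.6107)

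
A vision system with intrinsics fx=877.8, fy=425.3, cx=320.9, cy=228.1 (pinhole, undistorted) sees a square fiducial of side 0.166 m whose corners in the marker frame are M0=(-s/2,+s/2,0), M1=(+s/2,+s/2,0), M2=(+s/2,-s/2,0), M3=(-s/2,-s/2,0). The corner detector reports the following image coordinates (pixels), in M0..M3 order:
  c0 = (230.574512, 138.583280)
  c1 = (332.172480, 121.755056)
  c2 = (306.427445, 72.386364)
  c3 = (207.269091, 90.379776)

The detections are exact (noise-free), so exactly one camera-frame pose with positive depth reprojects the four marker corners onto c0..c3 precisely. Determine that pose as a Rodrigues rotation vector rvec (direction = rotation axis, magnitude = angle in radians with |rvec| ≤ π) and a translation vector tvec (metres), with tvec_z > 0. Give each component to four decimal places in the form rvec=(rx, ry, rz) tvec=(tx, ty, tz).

rvec=(-0.1068, 0.2606, -0.2526) tvec=(-0.0802, -0.3847, 1.3367)

Intrinsics K: fx=877.8, fy=425.3, cx=320.9, cy=228.1
Marker side s = 0.166 m; corners in marker frame (Z=0):
  M0 = (-0.0830, +0.0830, 0)
  M1 = (+0.0830, +0.0830, 0)
  M2 = (+0.0830, -0.0830, 0)
  M3 = (-0.0830, -0.0830, 0)
Detected image corners:
  c0 = (230.574512, 138.583280) px
  c1 = (332.172480, 121.755056) px
  c2 = (306.427445, 72.386364) px
  c3 = (207.269091, 90.379776) px
Planar DLT: solve 8×8 A·h = b for H (H[2,2]=1):
  H  [+556.07813 +120.09296 +268.25524]
  H  [-123.99610 +283.01505 +105.69928]
  H  [-0.18040 -0.10233 +1.00000]
B = K⁻¹H; ‖b₁‖=0.748134, ‖b₂‖=0.748134; λ = 2/(‖b₁‖+‖b₂‖) = 1.336658, sign → tz>0 ⇒ λ=+1.336658
r₁ = λ·B[:,0] = (+0.93491,-0.26038,-0.24113); r₂ = λ·B[:,1] = (+0.23288,+0.96284,-0.13679)
r₃ = r₁×r₂ = (+0.26779,+0.07173,+0.96080); SVD([r₁ r₂ r₃]) → R = UVᵀ:
  R  [+0.93491 +0.23288 +0.26779]
  R  [-0.26038 +0.96284 +0.07173]
  R  [-0.24113 -0.13679 +0.96080]
t = (-0.08016, -0.38469, +1.33666) m
tr R = 2.858555; θ = arccos((tr R − 1)/2) = 0.378344 rad = 21.678°
axis k = ((R−Rᵀ)₃₂, (R−Rᵀ)₁₃, (R−Rᵀ)₂₁) / (2 sinθ) = (-0.282249, +0.688876, -0.667672)
rvec = θ·k = (-0.106788, +0.260632, -0.252610)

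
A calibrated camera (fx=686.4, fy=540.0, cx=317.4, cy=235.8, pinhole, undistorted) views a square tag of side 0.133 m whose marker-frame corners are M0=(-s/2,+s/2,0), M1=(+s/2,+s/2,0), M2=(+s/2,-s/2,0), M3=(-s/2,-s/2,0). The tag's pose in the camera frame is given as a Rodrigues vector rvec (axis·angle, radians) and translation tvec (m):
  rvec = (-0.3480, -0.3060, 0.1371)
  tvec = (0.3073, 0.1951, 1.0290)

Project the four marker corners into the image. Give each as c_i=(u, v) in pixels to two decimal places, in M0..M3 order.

c0=(483.67, 369.68) c1=(562.10, 377.89) c2=(558.09, 309.14) c3=(483.10, 298.91)

Intrinsics K: fx=686.4, fy=540.0, cx=317.4, cy=235.8
Marker side s = 0.133 m; corners in marker frame (Z=0):
  M0 = (-0.0665, +0.0665, 0)
  M1 = (+0.0665, +0.0665, 0)
  M2 = (+0.0665, -0.0665, 0)
  M3 = (-0.0665, -0.0665, 0)
rvec = (-0.3480, -0.3060, 0.1371), |rvec| = θ = 0.48326 rad = 27.689°
Rodrigues: sinθ=0.46466, 1−cosθ=0.11451; R = I + sinθ·[k]× + (1−cosθ)·[k]×²:
    [+0.94487 -0.07961 -0.31762]
    [+0.18404 +0.93140 +0.31404]
    [+0.27083 -0.35518 +0.89470]
t = (0.3073, 0.1951, 1.0290) m
M0: Pc = R·M0+t = (+0.23917, +0.24480, +0.98737); u = 686.4·(+0.23917)/0.98737 + 317.4 = 483.6677, v = 540.0·(+0.24480)/0.98737 + 235.8 = 369.6826
M1: Pc = R·M1+t = (+0.36484, +0.26928, +1.02339); u = 686.4·(+0.36484)/1.02339 + 317.4 = 562.1023, v = 540.0·(+0.26928)/1.02339 + 235.8 = 377.8860
M2: Pc = R·M2+t = (+0.37543, +0.14540, +1.07063); u = 686.4·(+0.37543)/1.07063 + 317.4 = 558.0935, v = 540.0·(+0.14540)/1.07063 + 235.8 = 309.1366
M3: Pc = R·M3+t = (+0.24976, +0.12092, +1.03461); u = 686.4·(+0.24976)/1.03461 + 317.4 = 483.1006, v = 540.0·(+0.12092)/1.03461 + 235.8 = 298.9141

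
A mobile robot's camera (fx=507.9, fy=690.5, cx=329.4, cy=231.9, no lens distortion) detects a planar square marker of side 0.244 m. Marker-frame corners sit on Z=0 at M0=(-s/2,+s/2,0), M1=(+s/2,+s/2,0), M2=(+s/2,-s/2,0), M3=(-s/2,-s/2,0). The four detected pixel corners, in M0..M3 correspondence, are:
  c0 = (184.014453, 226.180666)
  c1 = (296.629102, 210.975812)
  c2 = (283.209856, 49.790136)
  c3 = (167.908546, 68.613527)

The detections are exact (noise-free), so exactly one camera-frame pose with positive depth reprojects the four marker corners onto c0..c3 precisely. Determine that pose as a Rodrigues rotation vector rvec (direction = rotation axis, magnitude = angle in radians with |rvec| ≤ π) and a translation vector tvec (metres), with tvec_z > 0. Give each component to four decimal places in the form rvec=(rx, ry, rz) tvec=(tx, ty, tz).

rvec=(0.1184, 0.0810, -0.1006) tvec=(-0.2024, -0.1411, 1.0607)

Intrinsics K: fx=507.9, fy=690.5, cx=329.4, cy=231.9
Marker side s = 0.244 m; corners in marker frame (Z=0):
  M0 = (-0.1220, +0.1220, 0)
  M1 = (+0.1220, +0.1220, 0)
  M2 = (+0.1220, -0.1220, 0)
  M3 = (-0.1220, -0.1220, 0)
Detected image corners:
  c0 = (184.014453, 226.180666) px
  c1 = (296.629102, 210.975812) px
  c2 = (283.209856, 49.790136) px
  c3 = (167.908546, 68.613527) px
Planar DLT: solve 8×8 A·h = b for H (H[2,2]=1):
  H  [+447.95929 +85.52705 +232.46973]
  H  [-80.96746 +667.99638 +140.01687]
  H  [-0.08161 +0.10719 +1.00000]
B = K⁻¹H; ‖b₁‖=0.942756, ‖b₂‖=0.942756; λ = 2/(‖b₁‖+‖b₂‖) = 1.060720, sign → tz>0 ⇒ λ=+1.060720
r₁ = λ·B[:,0] = (+0.99168,-0.09531,-0.08656); r₂ = λ·B[:,1] = (+0.10488,+0.98796,+0.11370)
r₃ = r₁×r₂ = (+0.07468,-0.12183,+0.98974); SVD([r₁ r₂ r₃]) → R = UVᵀ:
  R  [+0.99168 +0.10488 +0.07468]
  R  [-0.09531 +0.98796 -0.12183]
  R  [-0.08656 +0.11370 +0.98974]
t = (-0.20243, -0.14115, +1.06072) m
tr R = 2.969378; θ = arccos((tr R − 1)/2) = 0.175217 rad = 10.039°
axis k = ((R−Rᵀ)₃₂, (R−Rᵀ)₁₃, (R−Rᵀ)₂₁) / (2 sinθ) = (+0.675585, +0.462496, -0.574179)
rvec = θ·k = (+0.118374, +0.081037, -0.100606)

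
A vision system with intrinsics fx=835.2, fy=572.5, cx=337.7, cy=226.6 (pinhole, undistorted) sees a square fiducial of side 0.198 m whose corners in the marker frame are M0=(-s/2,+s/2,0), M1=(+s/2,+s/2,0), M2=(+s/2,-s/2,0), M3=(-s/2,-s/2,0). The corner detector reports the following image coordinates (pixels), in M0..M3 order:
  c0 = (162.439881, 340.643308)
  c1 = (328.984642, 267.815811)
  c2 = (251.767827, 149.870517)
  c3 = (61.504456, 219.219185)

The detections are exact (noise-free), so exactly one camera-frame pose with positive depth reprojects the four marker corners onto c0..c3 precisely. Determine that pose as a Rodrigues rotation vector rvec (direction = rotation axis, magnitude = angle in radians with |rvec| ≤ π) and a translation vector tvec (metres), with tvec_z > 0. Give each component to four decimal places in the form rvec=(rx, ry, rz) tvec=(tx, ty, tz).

rvec=(0.2942, -0.4371, -0.4668) tvec=(-0.1250, 0.0266, 0.7985)

Intrinsics K: fx=835.2, fy=572.5, cx=337.7, cy=226.6
Marker side s = 0.198 m; corners in marker frame (Z=0):
  M0 = (-0.0990, +0.0990, 0)
  M1 = (+0.0990, +0.0990, 0)
  M2 = (+0.0990, -0.0990, 0)
  M3 = (-0.0990, -0.0990, 0)
Detected image corners:
  c0 = (162.439881, 340.643308) px
  c1 = (328.984642, 267.815811) px
  c2 = (251.767827, 149.870517) px
  c3 = (61.504456, 219.219185) px
Planar DLT: solve 8×8 A·h = b for H (H[2,2]=1):
  H  [+982.95355 +540.19472 +206.92467]
  H  [-256.58845 +716.84898 +245.63958]
  H  [+0.42082 +0.46134 +1.00000]
B = K⁻¹H; ‖b₁‖=1.252426, ‖b₂‖=1.252426; λ = 2/(‖b₁‖+‖b₂‖) = 0.798451, sign → tz>0 ⇒ λ=+0.798451
r₁ = λ·B[:,0] = (+0.80384,-0.49085,+0.33601); r₂ = λ·B[:,1] = (+0.36748,+0.85397,+0.36836)
r₃ = r₁×r₂ = (-0.46775,-0.17263,+0.86684); SVD([r₁ r₂ r₃]) → R = UVᵀ:
  R  [+0.80384 +0.36748 -0.46775]
  R  [-0.49085 +0.85397 -0.17263]
  R  [+0.33601 +0.36836 +0.86684]
t = (-0.12502, +0.02655, +0.79845) m
tr R = 2.524654; θ = arccos((tr R − 1)/2) = 0.703895 rad = 40.330°
axis k = ((R−Rᵀ)₃₂, (R−Rᵀ)₁₃, (R−Rᵀ)₂₁) / (2 sinθ) = (+0.417951, -0.620955, -0.663123)
rvec = θ·k = (+0.294194, -0.437087, -0.466769)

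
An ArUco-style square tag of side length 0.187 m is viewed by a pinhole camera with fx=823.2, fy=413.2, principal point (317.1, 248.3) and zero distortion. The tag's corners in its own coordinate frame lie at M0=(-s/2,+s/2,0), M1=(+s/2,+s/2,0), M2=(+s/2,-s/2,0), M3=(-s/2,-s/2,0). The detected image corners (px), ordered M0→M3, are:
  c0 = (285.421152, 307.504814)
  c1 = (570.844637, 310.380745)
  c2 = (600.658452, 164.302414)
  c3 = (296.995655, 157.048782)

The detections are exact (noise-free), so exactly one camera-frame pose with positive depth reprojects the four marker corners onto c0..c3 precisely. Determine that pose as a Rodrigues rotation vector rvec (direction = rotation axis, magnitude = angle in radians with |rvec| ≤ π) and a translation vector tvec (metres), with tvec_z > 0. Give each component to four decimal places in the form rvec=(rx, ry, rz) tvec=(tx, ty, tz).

Intrinsics K: fx=823.2, fy=413.2, cx=317.1, cy=248.3
Marker side s = 0.187 m; corners in marker frame (Z=0):
  M0 = (-0.0935, +0.0935, 0)
  M1 = (+0.0935, +0.0935, 0)
  M2 = (+0.0935, -0.0935, 0)
  M3 = (-0.0935, -0.0935, 0)
Detected image corners:
  c0 = (285.421152, 307.504814) px
  c1 = (570.844637, 310.380745) px
  c2 = (600.658452, 164.302414) px
  c3 = (296.995655, 157.048782) px
Planar DLT: solve 8×8 A·h = b for H (H[2,2]=1):
  H  [+1637.65867 +38.37450 +440.16322]
  H  [+61.04664 +872.88082 +237.21035]
  H  [+0.14623 +0.34142 +1.00000]
B = K⁻¹H; ‖b₁‖=1.939501, ‖b₂‖=1.939501; λ = 2/(‖b₁‖+‖b₂‖) = 0.515597, sign → tz>0 ⇒ λ=+0.515597
r₁ = λ·B[:,0] = (+0.99668,+0.03087,+0.07540); r₂ = λ·B[:,1] = (-0.04377,+0.98341,+0.17603)
r₃ = r₁×r₂ = (-0.06871,-0.17875,+0.98149); SVD([r₁ r₂ r₃]) → R = UVᵀ:
  R  [+0.99668 -0.04377 -0.06871]
  R  [+0.03087 +0.98341 -0.17875]
  R  [+0.07540 +0.17603 +0.98149]
t = (+0.07708, -0.01384, +0.51560) m
tr R = 2.961579; θ = arccos((tr R − 1)/2) = 0.196329 rad = 11.249°
axis k = ((R−Rᵀ)₃₂, (R−Rᵀ)₁₃, (R−Rᵀ)₂₁) / (2 sinθ) = (+0.909375, -0.369369, +0.191322)
rvec = θ·k = (+0.178537, -0.072518, +0.037562)

rvec=(0.1785, -0.0725, 0.0376) tvec=(0.0771, -0.0138, 0.5156)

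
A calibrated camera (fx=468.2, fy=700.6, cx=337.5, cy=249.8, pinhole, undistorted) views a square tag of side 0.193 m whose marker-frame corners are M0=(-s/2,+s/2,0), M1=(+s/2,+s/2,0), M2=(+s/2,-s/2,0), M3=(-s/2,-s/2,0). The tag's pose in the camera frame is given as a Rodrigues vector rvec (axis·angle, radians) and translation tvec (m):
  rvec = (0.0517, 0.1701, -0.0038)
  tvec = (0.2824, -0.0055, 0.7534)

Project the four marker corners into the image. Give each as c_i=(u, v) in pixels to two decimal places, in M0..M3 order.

c0=(451.17, 331.93) c1=(576.20, 335.66) c2=(578.41, 152.37) c3=(451.67, 156.43)

Intrinsics K: fx=468.2, fy=700.6, cx=337.5, cy=249.8
Marker side s = 0.193 m; corners in marker frame (Z=0):
  M0 = (-0.0965, +0.0965, 0)
  M1 = (+0.0965, +0.0965, 0)
  M2 = (+0.0965, -0.0965, 0)
  M3 = (-0.0965, -0.0965, 0)
rvec = (0.0517, 0.1701, -0.0038), |rvec| = θ = 0.17782 rad = 10.189°
Rodrigues: sinθ=0.17689, 1−cosθ=0.01577; R = I + sinθ·[k]× + (1−cosθ)·[k]×²:
    [+0.98556 +0.00817 +0.16911]
    [+0.00061 +0.99866 -0.05175]
    [-0.16930 +0.05111 +0.98424]
t = (0.2824, -0.0055, 0.7534) m
M0: Pc = R·M0+t = (+0.18808, +0.09081, +0.77467); u = 468.2·(+0.18808)/0.77467 + 337.5 = 451.1737, v = 700.6·(+0.09081)/0.77467 + 249.8 = 331.9293
M1: Pc = R·M1+t = (+0.37829, +0.09093, +0.74199); u = 468.2·(+0.37829)/0.74199 + 337.5 = 576.2050, v = 700.6·(+0.09093)/0.74199 + 249.8 = 335.6564
M2: Pc = R·M2+t = (+0.37672, -0.10181, +0.73213); u = 468.2·(+0.37672)/0.73213 + 337.5 = 578.4130, v = 700.6·(-0.10181)/0.73213 + 249.8 = 152.3725
M3: Pc = R·M3+t = (+0.18651, -0.10193, +0.76481); u = 468.2·(+0.18651)/0.76481 + 337.5 = 451.6750, v = 700.6·(-0.10193)/0.76481 + 249.8 = 156.4279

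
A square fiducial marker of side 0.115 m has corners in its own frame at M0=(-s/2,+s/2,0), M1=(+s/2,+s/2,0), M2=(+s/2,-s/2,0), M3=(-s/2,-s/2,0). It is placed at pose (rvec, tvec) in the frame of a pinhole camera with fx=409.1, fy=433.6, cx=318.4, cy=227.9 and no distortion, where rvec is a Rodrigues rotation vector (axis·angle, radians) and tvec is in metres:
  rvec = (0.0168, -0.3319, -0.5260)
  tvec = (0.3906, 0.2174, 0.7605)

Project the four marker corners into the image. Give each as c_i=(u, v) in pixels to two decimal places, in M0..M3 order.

Intrinsics K: fx=409.1, fy=433.6, cx=318.4, cy=227.9
Marker side s = 0.115 m; corners in marker frame (Z=0):
  M0 = (-0.0575, +0.0575, 0)
  M1 = (+0.0575, +0.0575, 0)
  M2 = (+0.0575, -0.0575, 0)
  M3 = (-0.0575, -0.0575, 0)
rvec = (0.0168, -0.3319, -0.5260), |rvec| = θ = 0.62219 rad = 35.649°
Rodrigues: sinθ=0.58281, 1−cosθ=0.18739; R = I + sinθ·[k]× + (1−cosθ)·[k]×²:
    [+0.81274 +0.49001 -0.31517]
    [-0.49541 +0.86593 +0.06877]
    [+0.30662 +0.10025 +0.94654]
t = (0.3906, 0.2174, 0.7605) m
M0: Pc = R·M0+t = (+0.37204, +0.29568, +0.74863); u = 409.1·(+0.37204)/0.74863 + 318.4 = 521.7075, v = 433.6·(+0.29568)/0.74863 + 227.9 = 399.1529
M1: Pc = R·M1+t = (+0.46551, +0.23870, +0.78389); u = 409.1·(+0.46551)/0.78389 + 318.4 = 561.3402, v = 433.6·(+0.23870)/0.78389 + 227.9 = 359.9361
M2: Pc = R·M2+t = (+0.40916, +0.13912, +0.77237); u = 409.1·(+0.40916)/0.77237 + 318.4 = 535.1185, v = 433.6·(+0.13912)/0.77237 + 227.9 = 306.0023
M3: Pc = R·M3+t = (+0.31569, +0.19610, +0.73711); u = 409.1·(+0.31569)/0.73711 + 318.4 = 493.6116, v = 433.6·(+0.19610)/0.73711 + 227.9 = 343.2524

c0=(521.71, 399.15) c1=(561.34, 359.94) c2=(535.12, 306.00) c3=(493.61, 343.25)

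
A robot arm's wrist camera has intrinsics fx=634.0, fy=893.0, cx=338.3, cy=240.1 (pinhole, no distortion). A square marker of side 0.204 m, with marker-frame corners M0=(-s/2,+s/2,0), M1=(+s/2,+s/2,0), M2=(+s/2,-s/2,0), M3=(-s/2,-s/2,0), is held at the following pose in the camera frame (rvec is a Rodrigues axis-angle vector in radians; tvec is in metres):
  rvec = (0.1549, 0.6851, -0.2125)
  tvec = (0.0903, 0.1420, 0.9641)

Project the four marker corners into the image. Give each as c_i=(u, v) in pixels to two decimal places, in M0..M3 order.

c0=(361.74, 459.94) c1=(472.77, 462.87) c2=(439.48, 268.92) c3=(331.12, 290.75)

Intrinsics K: fx=634.0, fy=893.0, cx=338.3, cy=240.1
Marker side s = 0.204 m; corners in marker frame (Z=0):
  M0 = (-0.1020, +0.1020, 0)
  M1 = (+0.1020, +0.1020, 0)
  M2 = (+0.1020, -0.1020, 0)
  M3 = (-0.1020, -0.1020, 0)
rvec = (0.1549, 0.6851, -0.2125), |rvec| = θ = 0.73383 rad = 42.046°
Rodrigues: sinθ=0.66972, 1−cosθ=0.25739; R = I + sinθ·[k]× + (1−cosθ)·[k]×²:
    [+0.75408 +0.24466 +0.60951]
    [-0.14321 +0.96695 -0.21095]
    [-0.64098 +0.07178 +0.76420]
t = (0.0903, 0.1420, 0.9641) m
M0: Pc = R·M0+t = (+0.03834, +0.25524, +1.03680); u = 634.0·(+0.03834)/1.03680 + 338.3 = 361.7440, v = 893.0·(+0.25524)/1.03680 + 240.1 = 459.9358
M1: Pc = R·M1+t = (+0.19217, +0.22602, +0.90604); u = 634.0·(+0.19217)/0.90604 + 338.3 = 472.7712, v = 893.0·(+0.22602)/0.90604 + 240.1 = 462.8676
M2: Pc = R·M2+t = (+0.14226, +0.02876, +0.89140); u = 634.0·(+0.14226)/0.89140 + 338.3 = 439.4822, v = 893.0·(+0.02876)/0.89140 + 240.1 = 268.9152
M3: Pc = R·M3+t = (-0.01157, +0.05798, +1.02216); u = 634.0·(-0.01157)/1.02216 + 338.3 = 331.1229, v = 893.0·(+0.05798)/1.02216 + 240.1 = 290.7528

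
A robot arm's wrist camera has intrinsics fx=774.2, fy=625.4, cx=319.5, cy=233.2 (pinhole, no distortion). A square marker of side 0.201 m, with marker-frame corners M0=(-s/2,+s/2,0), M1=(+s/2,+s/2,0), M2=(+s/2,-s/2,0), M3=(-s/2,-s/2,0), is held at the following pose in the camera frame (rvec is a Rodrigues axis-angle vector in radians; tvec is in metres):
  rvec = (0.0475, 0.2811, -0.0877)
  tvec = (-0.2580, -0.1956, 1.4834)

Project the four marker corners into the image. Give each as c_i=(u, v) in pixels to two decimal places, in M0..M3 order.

c0=(143.28, 197.05) c1=(238.58, 188.78) c2=(228.22, 102.41) c3=(132.86, 113.93)

Intrinsics K: fx=774.2, fy=625.4, cx=319.5, cy=233.2
Marker side s = 0.201 m; corners in marker frame (Z=0):
  M0 = (-0.1005, +0.1005, 0)
  M1 = (+0.1005, +0.1005, 0)
  M2 = (+0.1005, -0.1005, 0)
  M3 = (-0.1005, -0.1005, 0)
rvec = (0.0475, 0.2811, -0.0877), |rvec| = θ = 0.29827 rad = 17.090°
Rodrigues: sinθ=0.29387, 1−cosθ=0.04415; R = I + sinθ·[k]× + (1−cosθ)·[k]×²:
    [+0.95697 +0.09303 +0.27488]
    [-0.07978 +0.99506 -0.05903]
    [-0.27902 +0.03456 +0.95966]
t = (-0.2580, -0.1956, 1.4834) m
M0: Pc = R·M0+t = (-0.34483, -0.08758, +1.51491); u = 774.2·(-0.34483)/1.51491 + 319.5 = 143.2764, v = 625.4·(-0.08758)/1.51491 + 233.2 = 197.0451
M1: Pc = R·M1+t = (-0.15248, -0.10361, +1.45883); u = 774.2·(-0.15248)/1.45883 + 319.5 = 238.5817, v = 625.4·(-0.10361)/1.45883 + 233.2 = 188.7808
M2: Pc = R·M2+t = (-0.17117, -0.30362, +1.45189); u = 774.2·(-0.17117)/1.45189 + 319.5 = 228.2232, v = 625.4·(-0.30362)/1.45189 + 233.2 = 102.4149
M3: Pc = R·M3+t = (-0.36352, -0.28759, +1.50797); u = 774.2·(-0.36352)/1.50797 + 319.5 = 132.8641, v = 625.4·(-0.28759)/1.50797 + 233.2 = 113.9293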